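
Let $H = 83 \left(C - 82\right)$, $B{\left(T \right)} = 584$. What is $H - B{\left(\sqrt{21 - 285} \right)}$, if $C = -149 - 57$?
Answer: $-24488$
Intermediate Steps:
$C = -206$
$H = -23904$ ($H = 83 \left(-206 - 82\right) = 83 \left(-288\right) = -23904$)
$H - B{\left(\sqrt{21 - 285} \right)} = -23904 - 584 = -24488$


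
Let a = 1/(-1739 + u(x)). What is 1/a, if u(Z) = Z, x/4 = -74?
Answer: -2035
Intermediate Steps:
x = -296 (x = 4*(-74) = -296)
a = -1/2035 (a = 1/(-1739 - 296) = 1/(-2035) = -1/2035 ≈ -0.00049140)
1/a = 1/(-1/2035) = -2035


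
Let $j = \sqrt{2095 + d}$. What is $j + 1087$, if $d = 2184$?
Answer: $1087 + \sqrt{4279} \approx 1152.4$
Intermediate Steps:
$j = \sqrt{4279}$ ($j = \sqrt{2095 + 2184} = \sqrt{4279} \approx 65.414$)
$j + 1087 = \sqrt{4279} + 1087 = 1087 + \sqrt{4279}$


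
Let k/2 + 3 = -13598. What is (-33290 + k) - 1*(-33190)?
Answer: -27302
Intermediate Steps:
k = -27202 (k = -6 + 2*(-13598) = -6 - 27196 = -27202)
(-33290 + k) - 1*(-33190) = (-33290 - 27202) - 1*(-33190) = -60492 + 33190 = -27302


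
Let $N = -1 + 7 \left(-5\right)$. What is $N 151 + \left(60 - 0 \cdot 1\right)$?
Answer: $-5376$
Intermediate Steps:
$N = -36$ ($N = -1 - 35 = -36$)
$N 151 + \left(60 - 0 \cdot 1\right) = \left(-36\right) 151 + \left(60 - 0 \cdot 1\right) = -5436 + \left(60 - 0\right) = -5436 + \left(60 + 0\right) = -5436 + 60 = -5376$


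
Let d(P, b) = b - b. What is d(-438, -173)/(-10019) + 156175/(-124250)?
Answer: -6247/4970 ≈ -1.2569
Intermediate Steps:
d(P, b) = 0
d(-438, -173)/(-10019) + 156175/(-124250) = 0/(-10019) + 156175/(-124250) = 0*(-1/10019) + 156175*(-1/124250) = 0 - 6247/4970 = -6247/4970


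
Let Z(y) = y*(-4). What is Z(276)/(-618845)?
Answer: 1104/618845 ≈ 0.0017840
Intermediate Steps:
Z(y) = -4*y
Z(276)/(-618845) = -4*276/(-618845) = -1104*(-1/618845) = 1104/618845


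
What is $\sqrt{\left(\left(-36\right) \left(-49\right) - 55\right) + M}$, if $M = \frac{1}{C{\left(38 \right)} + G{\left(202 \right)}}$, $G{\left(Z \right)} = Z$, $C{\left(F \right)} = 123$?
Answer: $\frac{3 \sqrt{802282}}{65} \approx 41.34$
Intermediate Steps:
$M = \frac{1}{325}$ ($M = \frac{1}{123 + 202} = \frac{1}{325} \approx 0.0030769$)
$\sqrt{\left(\left(-36\right) \left(-49\right) - 55\right) + M} = \sqrt{\left(\left(-36\right) \left(-49\right) - 55\right) + \frac{1}{325}} = \sqrt{\left(1764 - 55\right) + \frac{1}{325}} = \sqrt{1709 + \frac{1}{325}} = \sqrt{\frac{555426}{325}} = \frac{3 \sqrt{802282}}{65}$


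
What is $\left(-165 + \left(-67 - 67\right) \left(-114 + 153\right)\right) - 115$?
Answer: $-5506$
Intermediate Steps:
$\left(-165 + \left(-67 - 67\right) \left(-114 + 153\right)\right) - 115 = \left(-165 - 5226\right) - 115 = -5391 - 115 = -5506$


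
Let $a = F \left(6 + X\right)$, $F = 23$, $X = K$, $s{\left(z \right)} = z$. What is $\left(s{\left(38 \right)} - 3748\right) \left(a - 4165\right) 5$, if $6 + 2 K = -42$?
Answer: $84940450$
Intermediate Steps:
$K = -24$ ($K = -3 + \frac{1}{2} \left(-42\right) = -3 - 21 = -24$)
$X = -24$
$a = -414$ ($a = 23 \left(6 - 24\right) = 23 \left(-18\right) = -414$)
$\left(s{\left(38 \right)} - 3748\right) \left(a - 4165\right) 5 = \left(38 - 3748\right) \left(-414 - 4165\right) 5 = \left(-3710\right) \left(-4579\right) 5 = 16988090 \cdot 5 = 84940450$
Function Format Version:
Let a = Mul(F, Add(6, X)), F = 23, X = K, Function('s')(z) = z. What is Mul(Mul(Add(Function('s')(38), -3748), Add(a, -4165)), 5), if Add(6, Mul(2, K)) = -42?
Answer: 84940450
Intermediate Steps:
K = -24 (K = Add(-3, Mul(Rational(1, 2), -42)) = Add(-3, -21) = -24)
X = -24
a = -414 (a = Mul(23, Add(6, -24)) = Mul(23, -18) = -414)
Mul(Mul(Add(Function('s')(38), -3748), Add(a, -4165)), 5) = Mul(Mul(Add(38, -3748), Add(-414, -4165)), 5) = Mul(Mul(-3710, -4579), 5) = Mul(16988090, 5) = 84940450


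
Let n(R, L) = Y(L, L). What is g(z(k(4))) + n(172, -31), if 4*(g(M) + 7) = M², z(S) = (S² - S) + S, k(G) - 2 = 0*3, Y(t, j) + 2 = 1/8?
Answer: -39/8 ≈ -4.8750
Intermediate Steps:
Y(t, j) = -15/8 (Y(t, j) = -2 + 1/8 = -2 + ⅛ = -15/8)
n(R, L) = -15/8
k(G) = 2 (k(G) = 2 + 0*3 = 2 + 0 = 2)
z(S) = S²
g(M) = -7 + M²/4
g(z(k(4))) + n(172, -31) = (-7 + (2²)²/4) - 15/8 = (-7 + (¼)*4²) - 15/8 = (-7 + (¼)*16) - 15/8 = (-7 + 4) - 15/8 = -3 - 15/8 = -39/8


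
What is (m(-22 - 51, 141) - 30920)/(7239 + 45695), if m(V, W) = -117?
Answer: -31037/52934 ≈ -0.58633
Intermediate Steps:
(m(-22 - 51, 141) - 30920)/(7239 + 45695) = (-117 - 30920)/(7239 + 45695) = -31037/52934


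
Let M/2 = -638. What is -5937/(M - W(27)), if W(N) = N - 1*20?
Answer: 5937/1283 ≈ 4.6274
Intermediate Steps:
M = -1276 (M = 2*(-638) = -1276)
W(N) = -20 + N (W(N) = N - 20 = -20 + N)
-5937/(M - W(27)) = -5937/(-1276 - (-20 + 27)) = -5937/(-1276 - 1*7) = -5937/(-1276 - 7) = -5937/(-1283) = -5937*(-1/1283) = 5937/1283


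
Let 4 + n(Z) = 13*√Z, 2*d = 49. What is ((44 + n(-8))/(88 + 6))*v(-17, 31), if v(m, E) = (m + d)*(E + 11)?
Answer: 6300/47 + 4095*I*√2/47 ≈ 134.04 + 123.22*I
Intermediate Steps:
d = 49/2 (d = (½)*49 = 49/2 ≈ 24.500)
n(Z) = -4 + 13*√Z
v(m, E) = (11 + E)*(49/2 + m) (v(m, E) = (m + 49/2)*(E + 11) = (49/2 + m)*(11 + E) = (11 + E)*(49/2 + m))
((44 + n(-8))/(88 + 6))*v(-17, 31) = ((44 + (-4 + 13*√(-8)))/(88 + 6))*(539/2 + 11*(-17) + (49/2)*31 + 31*(-17)) = ((44 + (-4 + 13*(2*I*√2)))/94)*(539/2 - 187 + 1519/2 - 527) = ((44 + (-4 + 26*I*√2))*(1/94))*315 = ((40 + 26*I*√2)*(1/94))*315 = (20/47 + 13*I*√2/47)*315 = 6300/47 + 4095*I*√2/47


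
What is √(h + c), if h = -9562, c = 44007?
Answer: 83*√5 ≈ 185.59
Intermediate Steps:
√(h + c) = √(-9562 + 44007) = √34445 = 83*√5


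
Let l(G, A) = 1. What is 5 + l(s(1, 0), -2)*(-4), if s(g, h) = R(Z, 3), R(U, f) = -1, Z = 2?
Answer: 1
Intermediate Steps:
s(g, h) = -1
5 + l(s(1, 0), -2)*(-4) = 5 + 1*(-4) = 5 - 4 = 1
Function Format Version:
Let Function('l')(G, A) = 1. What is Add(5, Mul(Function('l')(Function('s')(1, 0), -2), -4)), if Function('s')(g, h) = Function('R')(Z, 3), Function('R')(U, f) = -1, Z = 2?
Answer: 1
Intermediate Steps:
Function('s')(g, h) = -1
Add(5, Mul(Function('l')(Function('s')(1, 0), -2), -4)) = Add(5, Mul(1, -4)) = Add(5, -4) = 1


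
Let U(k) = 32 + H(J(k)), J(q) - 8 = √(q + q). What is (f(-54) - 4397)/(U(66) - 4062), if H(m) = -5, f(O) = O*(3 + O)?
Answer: 1643/4035 ≈ 0.40719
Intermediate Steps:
J(q) = 8 + √2*√q (J(q) = 8 + √(q + q) = 8 + √(2*q) = 8 + √2*√q)
U(k) = 27 (U(k) = 32 - 5 = 27)
(f(-54) - 4397)/(U(66) - 4062) = (-54*(3 - 54) - 4397)/(27 - 4062) = (-54*(-51) - 4397)/(-4035) = (2754 - 4397)*(-1/4035) = -1643*(-1/4035) = 1643/4035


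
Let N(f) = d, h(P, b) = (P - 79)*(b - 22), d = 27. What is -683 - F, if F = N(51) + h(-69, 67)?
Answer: 5950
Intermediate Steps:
h(P, b) = (-79 + P)*(-22 + b)
N(f) = 27
F = -6633 (F = 27 + (1738 - 79*67 - 22*(-69) - 69*67) = 27 + (1738 - 5293 + 1518 - 4623) = 27 - 6660 = -6633)
-683 - F = -683 - 1*(-6633) = -683 + 6633 = 5950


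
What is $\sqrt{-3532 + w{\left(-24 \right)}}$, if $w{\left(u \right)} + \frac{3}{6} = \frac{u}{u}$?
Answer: $\frac{i \sqrt{14126}}{2} \approx 59.426 i$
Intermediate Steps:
$w{\left(u \right)} = \frac{1}{2}$ ($w{\left(u \right)} = - \frac{1}{2} + \frac{u}{u} = - \frac{1}{2} + 1 = \frac{1}{2}$)
$\sqrt{-3532 + w{\left(-24 \right)}} = \sqrt{-3532 + \frac{1}{2}} = \sqrt{- \frac{7063}{2}} = \frac{i \sqrt{14126}}{2}$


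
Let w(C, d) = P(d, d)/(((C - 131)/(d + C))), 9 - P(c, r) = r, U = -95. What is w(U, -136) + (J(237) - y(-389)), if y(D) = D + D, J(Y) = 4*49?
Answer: 253619/226 ≈ 1122.2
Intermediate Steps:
J(Y) = 196
P(c, r) = 9 - r
y(D) = 2*D
w(C, d) = (9 - d)*(C + d)/(-131 + C) (w(C, d) = (9 - d)/(((C - 131)/(d + C))) = (9 - d)/(((-131 + C)/(C + d))) = (9 - d)*((C + d)/(-131 + C)) = (9 - d)*(C + d)/(-131 + C))
w(U, -136) + (J(237) - y(-389)) = -(-9 - 136)*(-95 - 136)/(-131 - 95) + (196 - 2*(-389)) = -1*(-145)*(-231)/(-226) + (196 - 1*(-778)) = -1*(-1/226)*(-145)*(-231) + (196 + 778) = 33495/226 + 974 = 253619/226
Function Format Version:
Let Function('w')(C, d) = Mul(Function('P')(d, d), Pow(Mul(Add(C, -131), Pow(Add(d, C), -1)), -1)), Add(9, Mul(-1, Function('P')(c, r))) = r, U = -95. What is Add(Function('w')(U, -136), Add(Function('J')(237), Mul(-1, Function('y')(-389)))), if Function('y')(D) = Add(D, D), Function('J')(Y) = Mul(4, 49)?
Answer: Rational(253619, 226) ≈ 1122.2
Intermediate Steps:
Function('J')(Y) = 196
Function('P')(c, r) = Add(9, Mul(-1, r))
Function('y')(D) = Mul(2, D)
Function('w')(C, d) = Mul(Pow(Add(-131, C), -1), Add(9, Mul(-1, d)), Add(C, d)) (Function('w')(C, d) = Mul(Add(9, Mul(-1, d)), Pow(Mul(Add(C, -131), Pow(Add(d, C), -1)), -1)) = Mul(Add(9, Mul(-1, d)), Pow(Mul(Add(-131, C), Pow(Add(C, d), -1)), -1)) = Mul(Add(9, Mul(-1, d)), Pow(Mul(Pow(Add(C, d), -1), Add(-131, C)), -1)) = Mul(Add(9, Mul(-1, d)), Mul(Pow(Add(-131, C), -1), Add(C, d))) = Mul(Pow(Add(-131, C), -1), Add(9, Mul(-1, d)), Add(C, d)))
Add(Function('w')(U, -136), Add(Function('J')(237), Mul(-1, Function('y')(-389)))) = Add(Mul(-1, Pow(Add(-131, -95), -1), Add(-9, -136), Add(-95, -136)), Add(196, Mul(-1, Mul(2, -389)))) = Add(Mul(-1, Pow(-226, -1), -145, -231), Add(196, Mul(-1, -778))) = Add(Mul(-1, Rational(-1, 226), -145, -231), Add(196, 778)) = Add(Rational(33495, 226), 974) = Rational(253619, 226)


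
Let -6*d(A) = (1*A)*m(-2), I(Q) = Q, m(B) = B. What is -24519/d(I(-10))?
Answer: 73557/10 ≈ 7355.7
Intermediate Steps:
d(A) = A/3 (d(A) = -1*A*(-2)/6 = -A*(-2)/6 = -(-1)*A/3 = A/3)
-24519/d(I(-10)) = -24519/((⅓)*(-10)) = -24519/(-10/3) = -24519*(-3/10) = 73557/10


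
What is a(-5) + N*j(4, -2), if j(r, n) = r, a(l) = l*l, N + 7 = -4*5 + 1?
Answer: -79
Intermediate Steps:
N = -26 (N = -7 + (-4*5 + 1) = -7 + (-20 + 1) = -7 - 19 = -26)
a(l) = l**2
a(-5) + N*j(4, -2) = (-5)**2 - 26*4 = 25 - 104 = -79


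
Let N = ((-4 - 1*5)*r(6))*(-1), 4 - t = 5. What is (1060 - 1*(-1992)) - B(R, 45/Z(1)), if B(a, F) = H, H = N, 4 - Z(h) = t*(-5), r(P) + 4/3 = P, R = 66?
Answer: 3010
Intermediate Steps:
r(P) = -4/3 + P
t = -1 (t = 4 - 1*5 = 4 - 5 = -1)
Z(h) = -1 (Z(h) = 4 - (-1)*(-5) = 4 - 1*5 = 4 - 5 = -1)
N = 42 (N = ((-4 - 1*5)*(-4/3 + 6))*(-1) = ((-4 - 5)*(14/3))*(-1) = -9*14/3*(-1) = -42*(-1) = 42)
H = 42
B(a, F) = 42
(1060 - 1*(-1992)) - B(R, 45/Z(1)) = (1060 - 1*(-1992)) - 1*42 = (1060 + 1992) - 42 = 3052 - 42 = 3010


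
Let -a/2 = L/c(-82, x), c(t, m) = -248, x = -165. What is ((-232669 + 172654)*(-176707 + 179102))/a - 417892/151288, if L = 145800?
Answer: -561771976189/4595373 ≈ -1.2225e+5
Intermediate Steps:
a = 36450/31 (a = -291600/(-248) = -291600*(-1)/248 = -2*(-18225/31) = 36450/31 ≈ 1175.8)
((-232669 + 172654)*(-176707 + 179102))/a - 417892/151288 = ((-232669 + 172654)*(-176707 + 179102))/(36450/31) - 417892/151288 = -60015*2395*(31/36450) - 417892*1/151288 = -143735925*31/36450 - 104473/37822 = -59410849/486 - 104473/37822 = -561771976189/4595373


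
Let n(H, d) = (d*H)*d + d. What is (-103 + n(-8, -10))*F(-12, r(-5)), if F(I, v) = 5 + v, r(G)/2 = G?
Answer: 4565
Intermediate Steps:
r(G) = 2*G
n(H, d) = d + H*d**2 (n(H, d) = (H*d)*d + d = H*d**2 + d = d + H*d**2)
(-103 + n(-8, -10))*F(-12, r(-5)) = (-103 - 10*(1 - 8*(-10)))*(5 + 2*(-5)) = (-103 - 10*(1 + 80))*(5 - 10) = (-103 - 10*81)*(-5) = (-103 - 810)*(-5) = -913*(-5) = 4565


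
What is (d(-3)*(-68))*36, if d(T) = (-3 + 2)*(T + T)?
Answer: -14688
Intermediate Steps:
d(T) = -2*T
(d(-3)*(-68))*36 = (-2*(-3)*(-68))*36 = (6*(-68))*36 = -408*36 = -14688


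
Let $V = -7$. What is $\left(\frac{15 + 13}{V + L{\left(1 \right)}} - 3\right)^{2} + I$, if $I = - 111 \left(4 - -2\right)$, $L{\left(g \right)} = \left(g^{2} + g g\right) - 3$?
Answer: $- \frac{2495}{4} \approx -623.75$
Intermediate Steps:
$L{\left(g \right)} = -3 + 2 g^{2}$ ($L{\left(g \right)} = \left(g^{2} + g^{2}\right) - 3 = 2 g^{2} - 3 = -3 + 2 g^{2}$)
$I = -666$ ($I = - 111 \left(4 + 2\right) = \left(-111\right) 6 = -666$)
$\left(\frac{15 + 13}{V + L{\left(1 \right)}} - 3\right)^{2} + I = \left(\frac{15 + 13}{-7 - \left(3 - 2 \cdot 1^{2}\right)} - 3\right)^{2} - 666 = \left(\frac{28}{-7 + \left(-3 + 2 \cdot 1\right)} - 3\right)^{2} - 666 = \left(\frac{28}{-7 + \left(-3 + 2\right)} - 3\right)^{2} - 666 = \left(\frac{28}{-7 - 1} - 3\right)^{2} - 666 = \left(\frac{28}{-8} - 3\right)^{2} - 666 = \left(28 \left(- \frac{1}{8}\right) - 3\right)^{2} - 666 = \left(- \frac{7}{2} - 3\right)^{2} - 666 = \left(- \frac{13}{2}\right)^{2} - 666 = \frac{169}{4} - 666 = - \frac{2495}{4}$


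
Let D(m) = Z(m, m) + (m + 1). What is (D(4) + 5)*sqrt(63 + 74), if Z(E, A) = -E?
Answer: 6*sqrt(137) ≈ 70.228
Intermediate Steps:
D(m) = 1 (D(m) = -m + (m + 1) = -m + (1 + m) = 1)
(D(4) + 5)*sqrt(63 + 74) = (1 + 5)*sqrt(63 + 74) = 6*sqrt(137)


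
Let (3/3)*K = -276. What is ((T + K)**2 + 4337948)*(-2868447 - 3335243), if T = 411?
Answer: -27024346878370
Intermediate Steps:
K = -276
((T + K)**2 + 4337948)*(-2868447 - 3335243) = ((411 - 276)**2 + 4337948)*(-2868447 - 3335243) = (135**2 + 4337948)*(-6203690) = (18225 + 4337948)*(-6203690) = 4356173*(-6203690) = -27024346878370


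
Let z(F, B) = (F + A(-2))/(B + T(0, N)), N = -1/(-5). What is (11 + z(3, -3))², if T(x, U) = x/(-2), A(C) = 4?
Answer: 676/9 ≈ 75.111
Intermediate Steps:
N = ⅕ (N = -1*(-⅕) = ⅕ ≈ 0.20000)
T(x, U) = -x/2 (T(x, U) = x*(-½) = -x/2)
z(F, B) = (4 + F)/B (z(F, B) = (F + 4)/(B - ½*0) = (4 + F)/(B + 0) = (4 + F)/B)
(11 + z(3, -3))² = (11 + (4 + 3)/(-3))² = (11 - ⅓*7)² = (11 - 7/3)² = (26/3)² = 676/9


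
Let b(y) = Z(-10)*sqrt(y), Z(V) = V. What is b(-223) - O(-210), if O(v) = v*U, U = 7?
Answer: 1470 - 10*I*sqrt(223) ≈ 1470.0 - 149.33*I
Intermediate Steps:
O(v) = 7*v (O(v) = v*7 = 7*v)
b(y) = -10*sqrt(y)
b(-223) - O(-210) = -10*I*sqrt(223) - 7*(-210) = -10*I*sqrt(223) - 1*(-1470) = -10*I*sqrt(223) + 1470 = 1470 - 10*I*sqrt(223)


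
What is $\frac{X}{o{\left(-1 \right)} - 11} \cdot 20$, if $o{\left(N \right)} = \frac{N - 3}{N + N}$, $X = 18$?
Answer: $-40$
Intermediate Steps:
$o{\left(N \right)} = \frac{-3 + N}{2 N}$
$\frac{X}{o{\left(-1 \right)} - 11} \cdot 20 = \frac{18}{\frac{-3 - 1}{2 \left(-1\right)} - 11} \cdot 20 = \frac{18}{\frac{1}{2} \left(-1\right) \left(-4\right) - 11} \cdot 20 = \frac{18}{2 - 11} \cdot 20 = \frac{18}{-9} \cdot 20 = 18 \left(- \frac{1}{9}\right) 20 = \left(-2\right) 20 = -40$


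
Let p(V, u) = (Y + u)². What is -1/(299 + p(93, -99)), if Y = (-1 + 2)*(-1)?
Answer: -1/10299 ≈ -9.7097e-5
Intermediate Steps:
Y = -1 (Y = 1*(-1) = -1)
p(V, u) = (-1 + u)²
-1/(299 + p(93, -99)) = -1/(299 + (-1 - 99)²) = -1/(299 + (-100)²) = -1/(299 + 10000) = -1/10299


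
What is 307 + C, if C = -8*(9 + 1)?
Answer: 227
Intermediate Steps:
C = -80 (C = -8*10 = -80)
307 + C = 307 - 80 = 227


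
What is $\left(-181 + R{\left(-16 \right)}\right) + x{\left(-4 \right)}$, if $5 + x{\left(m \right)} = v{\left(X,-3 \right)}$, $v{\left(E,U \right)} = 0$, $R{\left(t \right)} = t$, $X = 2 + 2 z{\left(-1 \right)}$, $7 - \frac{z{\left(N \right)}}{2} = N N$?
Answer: $-202$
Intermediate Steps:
$z{\left(N \right)} = 14 - 2 N^{2}$ ($z{\left(N \right)} = 14 - 2 N N = 14 - 2 N^{2}$)
$X = 26$ ($X = 2 + 2 \left(14 - 2 \left(-1\right)^{2}\right) = 2 + 2 \left(14 - 2\right) = 2 + 2 \cdot 12 = 2 + 24 = 26$)
$x{\left(m \right)} = -5$ ($x{\left(m \right)} = -5 + 0 = -5$)
$\left(-181 + R{\left(-16 \right)}\right) + x{\left(-4 \right)} = \left(-181 - 16\right) - 5 = -197 - 5 = -202$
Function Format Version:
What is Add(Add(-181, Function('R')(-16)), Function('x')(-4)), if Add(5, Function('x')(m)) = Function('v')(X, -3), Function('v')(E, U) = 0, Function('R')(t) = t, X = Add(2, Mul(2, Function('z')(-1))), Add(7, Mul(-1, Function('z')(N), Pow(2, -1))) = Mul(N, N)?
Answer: -202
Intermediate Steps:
Function('z')(N) = Add(14, Mul(-2, Pow(N, 2))) (Function('z')(N) = Add(14, Mul(-2, Mul(N, N))) = Add(14, Mul(-2, Pow(N, 2))))
X = 26 (X = Add(2, Mul(2, Add(14, Mul(-2, Pow(-1, 2))))) = Add(2, Mul(2, Add(14, Mul(-2, 1)))) = Add(2, Mul(2, Add(14, -2))) = Add(2, Mul(2, 12)) = Add(2, 24) = 26)
Function('x')(m) = -5 (Function('x')(m) = Add(-5, 0) = -5)
Add(Add(-181, Function('R')(-16)), Function('x')(-4)) = Add(Add(-181, -16), -5) = Add(-197, -5) = -202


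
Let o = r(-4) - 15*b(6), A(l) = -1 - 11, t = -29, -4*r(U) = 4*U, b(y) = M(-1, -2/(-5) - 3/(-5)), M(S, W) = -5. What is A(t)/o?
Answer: -12/79 ≈ -0.15190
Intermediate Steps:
b(y) = -5
r(U) = -U
A(l) = -12
o = 79 (o = -1*(-4) - 15*(-5) = 4 + 75 = 79)
A(t)/o = -12/79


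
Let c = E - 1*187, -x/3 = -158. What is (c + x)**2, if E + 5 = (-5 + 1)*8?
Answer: 62500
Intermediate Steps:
x = 474 (x = -3*(-158) = 474)
E = -37 (E = -5 + (-5 + 1)*8 = -5 - 4*8 = -5 - 32 = -37)
c = -224 (c = -37 - 1*187 = -37 - 187 = -224)
(c + x)**2 = (-224 + 474)**2 = 250**2 = 62500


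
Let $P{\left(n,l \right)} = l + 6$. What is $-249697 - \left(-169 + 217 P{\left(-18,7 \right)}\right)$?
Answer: $-252349$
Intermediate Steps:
$P{\left(n,l \right)} = 6 + l$
$-249697 - \left(-169 + 217 P{\left(-18,7 \right)}\right) = -249697 - \left(-169 + 217 \left(6 + 7\right)\right) = -249697 - \left(-169 + 217 \cdot 13\right) = -249697 - \left(-169 + 2821\right) = -249697 - 2652 = -252349$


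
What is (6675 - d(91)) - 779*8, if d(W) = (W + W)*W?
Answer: -16119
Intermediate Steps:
d(W) = 2*W² (d(W) = (2*W)*W = 2*W²)
(6675 - d(91)) - 779*8 = (6675 - 2*91²) - 779*8 = (6675 - 2*8281) - 6232 = (6675 - 1*16562) - 6232 = (6675 - 16562) - 6232 = -9887 - 6232 = -16119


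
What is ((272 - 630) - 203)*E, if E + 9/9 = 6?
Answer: -2805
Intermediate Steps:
E = 5 (E = -1 + 6 = 5)
((272 - 630) - 203)*E = ((272 - 630) - 203)*5 = (-358 - 203)*5 = -561*5 = -2805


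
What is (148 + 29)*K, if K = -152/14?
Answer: -13452/7 ≈ -1921.7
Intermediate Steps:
K = -76/7 (K = -152*1/14 = -76/7 ≈ -10.857)
(148 + 29)*K = (148 + 29)*(-76/7) = 177*(-76/7) = -13452/7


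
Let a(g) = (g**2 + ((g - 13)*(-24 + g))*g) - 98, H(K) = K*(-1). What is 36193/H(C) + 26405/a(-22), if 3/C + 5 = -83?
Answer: 12398072249/11678 ≈ 1.0617e+6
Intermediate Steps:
C = -3/88 (C = 3/(-5 - 83) = 3/(-88) = 3*(-1/88) = -3/88 ≈ -0.034091)
H(K) = -K
a(g) = -98 + g**2 + g*(-24 + g)*(-13 + g) (a(g) = (g**2 + ((-13 + g)*(-24 + g))*g) - 98 = (g**2 + ((-24 + g)*(-13 + g))*g) - 98 = (g**2 + g*(-24 + g)*(-13 + g)) - 98 = -98 + g**2 + g*(-24 + g)*(-13 + g))
36193/H(C) + 26405/a(-22) = 36193/((-1*(-3/88))) + 26405/(-98 + (-22)**3 - 36*(-22)**2 + 312*(-22)) = 36193/(3/88) + 26405/(-98 - 10648 - 36*484 - 6864) = 36193*(88/3) + 26405/(-98 - 10648 - 17424 - 6864) = 3184984/3 + 26405/(-35034) = 3184984/3 + 26405*(-1/35034) = 3184984/3 - 26405/35034 = 12398072249/11678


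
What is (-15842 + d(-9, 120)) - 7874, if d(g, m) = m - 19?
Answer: -23615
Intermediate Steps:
d(g, m) = -19 + m
(-15842 + d(-9, 120)) - 7874 = (-15842 + (-19 + 120)) - 7874 = (-15842 + 101) - 7874 = -15741 - 7874 = -23615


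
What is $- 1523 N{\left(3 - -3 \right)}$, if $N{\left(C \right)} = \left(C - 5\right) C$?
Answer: $-9138$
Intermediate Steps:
$N{\left(C \right)} = C \left(-5 + C\right)$ ($N{\left(C \right)} = \left(-5 + C\right) C = C \left(-5 + C\right)$)
$- 1523 N{\left(3 - -3 \right)} = - 1523 \left(3 - -3\right) \left(-5 + \left(3 - -3\right)\right) = - 1523 \left(3 + 3\right) \left(-5 + \left(3 + 3\right)\right) = - 1523 \cdot 6 \left(-5 + 6\right) = - 1523 \cdot 6 \cdot 1 = \left(-1523\right) 6 = -9138$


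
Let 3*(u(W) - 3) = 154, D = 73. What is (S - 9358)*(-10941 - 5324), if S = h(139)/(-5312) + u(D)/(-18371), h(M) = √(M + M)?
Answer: 8388634990505/55113 + 16265*√278/5312 ≈ 1.5221e+8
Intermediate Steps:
u(W) = 163/3 (u(W) = 3 + (⅓)*154 = 3 + 154/3 = 163/3)
h(M) = √2*√M (h(M) = √(2*M) = √2*√M)
S = -163/55113 - √278/5312 (S = (√2*√139)/(-5312) + (163/3)/(-18371) = √278*(-1/5312) + (163/3)*(-1/18371) = -√278/5312 - 163/55113 = -163/55113 - √278/5312 ≈ -0.0060964)
(S - 9358)*(-10941 - 5324) = ((-163/55113 - √278/5312) - 9358)*(-10941 - 5324) = (-515747617/55113 - √278/5312)*(-16265) = 8388634990505/55113 + 16265*√278/5312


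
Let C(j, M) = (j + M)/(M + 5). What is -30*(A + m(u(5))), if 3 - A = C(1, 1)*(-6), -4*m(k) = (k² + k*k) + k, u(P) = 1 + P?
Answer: 435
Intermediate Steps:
C(j, M) = (M + j)/(5 + M)
m(k) = -k²/2 - k/4 (m(k) = -((k² + k*k) + k)/4 = -((k² + k²) + k)/4 = -(2*k² + k)/4 = -(k + 2*k²)/4 = -k²/2 - k/4)
A = 5 (A = 3 - (1 + 1)/(5 + 1)*(-6) = 3 - 2/6*(-6) = 3 - (⅙)*2*(-6) = 3 - (-6)/3 = 3 - 1*(-2) = 3 + 2 = 5)
-30*(A + m(u(5))) = -30*(5 - (1 + 5)*(1 + 2*(1 + 5))/4) = -30*(5 - ¼*6*(1 + 2*6)) = -30*(5 - ¼*6*(1 + 12)) = -30*(5 - ¼*6*13) = -30*(5 - 39/2) = -30*(-29/2) = 435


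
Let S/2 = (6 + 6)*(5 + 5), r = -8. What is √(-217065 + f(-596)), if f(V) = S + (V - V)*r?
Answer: 35*I*√177 ≈ 465.64*I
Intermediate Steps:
S = 240 (S = 2*((6 + 6)*(5 + 5)) = 2*(12*10) = 2*120 = 240)
f(V) = 240 (f(V) = 240 + (V - V)*(-8) = 240 + 0*(-8) = 240 + 0 = 240)
√(-217065 + f(-596)) = √(-217065 + 240) = √(-216825) = 35*I*√177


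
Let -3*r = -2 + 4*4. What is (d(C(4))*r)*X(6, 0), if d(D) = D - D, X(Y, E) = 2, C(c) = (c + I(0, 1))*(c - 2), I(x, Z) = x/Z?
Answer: 0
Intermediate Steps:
C(c) = c*(-2 + c) (C(c) = (c + 0/1)*(c - 2) = (c + 0*1)*(-2 + c) = (c + 0)*(-2 + c) = c*(-2 + c))
r = -14/3 (r = -(-2 + 4*4)/3 = -(-2 + 16)/3 = -⅓*14 = -14/3 ≈ -4.6667)
d(D) = 0
(d(C(4))*r)*X(6, 0) = (0*(-14/3))*2 = 0*2 = 0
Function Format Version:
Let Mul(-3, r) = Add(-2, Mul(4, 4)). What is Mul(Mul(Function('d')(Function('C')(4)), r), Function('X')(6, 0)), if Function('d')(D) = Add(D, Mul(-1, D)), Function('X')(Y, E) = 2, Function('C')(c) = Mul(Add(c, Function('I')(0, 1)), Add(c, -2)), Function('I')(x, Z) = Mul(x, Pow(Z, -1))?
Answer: 0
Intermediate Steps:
Function('C')(c) = Mul(c, Add(-2, c)) (Function('C')(c) = Mul(Add(c, Mul(0, Pow(1, -1))), Add(c, -2)) = Mul(Add(c, Mul(0, 1)), Add(-2, c)) = Mul(Add(c, 0), Add(-2, c)) = Mul(c, Add(-2, c)))
r = Rational(-14, 3) (r = Mul(Rational(-1, 3), Add(-2, Mul(4, 4))) = Mul(Rational(-1, 3), Add(-2, 16)) = Mul(Rational(-1, 3), 14) = Rational(-14, 3) ≈ -4.6667)
Function('d')(D) = 0
Mul(Mul(Function('d')(Function('C')(4)), r), Function('X')(6, 0)) = Mul(Mul(0, Rational(-14, 3)), 2) = Mul(0, 2) = 0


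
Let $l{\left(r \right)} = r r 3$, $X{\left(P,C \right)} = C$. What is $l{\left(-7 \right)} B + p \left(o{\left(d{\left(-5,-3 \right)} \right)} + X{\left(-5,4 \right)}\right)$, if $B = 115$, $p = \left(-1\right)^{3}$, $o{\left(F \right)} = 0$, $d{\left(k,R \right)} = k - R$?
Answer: $16901$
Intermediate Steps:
$p = -1$
$l{\left(r \right)} = 3 r^{2}$ ($l{\left(r \right)} = r^{2} \cdot 3 = 3 r^{2}$)
$l{\left(-7 \right)} B + p \left(o{\left(d{\left(-5,-3 \right)} \right)} + X{\left(-5,4 \right)}\right) = 3 \left(-7\right)^{2} \cdot 115 - \left(0 + 4\right) = 3 \cdot 49 \cdot 115 - 4 = 147 \cdot 115 - 4 = 16905 - 4 = 16901$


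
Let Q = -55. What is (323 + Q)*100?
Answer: 26800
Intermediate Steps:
(323 + Q)*100 = (323 - 55)*100 = 268*100 = 26800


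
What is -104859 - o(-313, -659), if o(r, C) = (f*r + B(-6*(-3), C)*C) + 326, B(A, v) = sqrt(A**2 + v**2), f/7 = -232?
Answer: -613497 + 659*sqrt(434605) ≈ -1.7905e+5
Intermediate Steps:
f = -1624 (f = 7*(-232) = -1624)
o(r, C) = 326 - 1624*r + C*sqrt(324 + C**2) (o(r, C) = (-1624*r + sqrt((-6*(-3))**2 + C**2)*C) + 326 = (-1624*r + sqrt(18**2 + C**2)*C) + 326 = (-1624*r + sqrt(324 + C**2)*C) + 326 = (-1624*r + C*sqrt(324 + C**2)) + 326 = 326 - 1624*r + C*sqrt(324 + C**2))
-104859 - o(-313, -659) = -104859 - (326 - 1624*(-313) - 659*sqrt(324 + (-659)**2)) = -104859 - (326 + 508312 - 659*sqrt(324 + 434281)) = -104859 - (326 + 508312 - 659*sqrt(434605)) = -104859 - (508638 - 659*sqrt(434605)) = -104859 + (-508638 + 659*sqrt(434605)) = -613497 + 659*sqrt(434605)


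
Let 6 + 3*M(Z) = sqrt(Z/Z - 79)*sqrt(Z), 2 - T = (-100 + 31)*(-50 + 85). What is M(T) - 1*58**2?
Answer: -3366 + I*sqrt(188526)/3 ≈ -3366.0 + 144.73*I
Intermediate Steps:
T = 2417 (T = 2 - (-100 + 31)*(-50 + 85) = 2 - (-69)*35 = 2 - 1*(-2415) = 2 + 2415 = 2417)
M(Z) = -2 + I*sqrt(78)*sqrt(Z)/3 (M(Z) = -2 + (sqrt(Z/Z - 79)*sqrt(Z))/3 = -2 + (sqrt(1 - 79)*sqrt(Z))/3 = -2 + (sqrt(-78)*sqrt(Z))/3 = -2 + ((I*sqrt(78))*sqrt(Z))/3 = -2 + (I*sqrt(78)*sqrt(Z))/3 = -2 + I*sqrt(78)*sqrt(Z)/3)
M(T) - 1*58**2 = (-2 + I*sqrt(78)*sqrt(2417)/3) - 1*58**2 = (-2 + I*sqrt(188526)/3) - 1*3364 = (-2 + I*sqrt(188526)/3) - 3364 = -3366 + I*sqrt(188526)/3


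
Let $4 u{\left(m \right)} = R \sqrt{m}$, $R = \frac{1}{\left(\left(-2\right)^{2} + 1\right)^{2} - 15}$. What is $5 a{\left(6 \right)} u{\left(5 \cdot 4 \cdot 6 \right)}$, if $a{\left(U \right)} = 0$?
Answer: $0$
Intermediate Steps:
$R = \frac{1}{10}$ ($R = \frac{1}{\left(4 + 1\right)^{2} - 15} = \frac{1}{5^{2} - 15} = \frac{1}{25 - 15} = \frac{1}{10} \approx 0.1$)
$u{\left(m \right)} = \frac{\sqrt{m}}{40}$ ($u{\left(m \right)} = \frac{\frac{1}{10} \sqrt{m}}{4} = \frac{\sqrt{m}}{40}$)
$5 a{\left(6 \right)} u{\left(5 \cdot 4 \cdot 6 \right)} = 5 \cdot 0 \frac{\sqrt{5 \cdot 4 \cdot 6}}{40} = 0 \frac{\sqrt{20 \cdot 6}}{40} = 0 \frac{\sqrt{120}}{40} = 0 \frac{2 \sqrt{30}}{40} = 0 \frac{\sqrt{30}}{20} = 0$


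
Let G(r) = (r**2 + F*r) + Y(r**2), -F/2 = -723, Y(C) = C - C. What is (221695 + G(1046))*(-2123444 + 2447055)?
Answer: 915277728797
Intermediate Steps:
Y(C) = 0
F = 1446 (F = -2*(-723) = 1446)
G(r) = r**2 + 1446*r (G(r) = (r**2 + 1446*r) + 0 = r**2 + 1446*r)
(221695 + G(1046))*(-2123444 + 2447055) = (221695 + 1046*(1446 + 1046))*(-2123444 + 2447055) = (221695 + 1046*2492)*323611 = (221695 + 2606632)*323611 = 2828327*323611 = 915277728797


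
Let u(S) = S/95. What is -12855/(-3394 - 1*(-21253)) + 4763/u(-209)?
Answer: -12892530/5953 ≈ -2165.7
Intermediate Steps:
u(S) = S/95 (u(S) = S*(1/95) = S/95)
-12855/(-3394 - 1*(-21253)) + 4763/u(-209) = -12855/(-3394 - 1*(-21253)) + 4763/(((1/95)*(-209))) = -12855/(-3394 + 21253) + 4763/(-11/5) = -12855/17859 + 4763*(-5/11) = -12855*1/17859 - 2165 = -4285/5953 - 2165 = -12892530/5953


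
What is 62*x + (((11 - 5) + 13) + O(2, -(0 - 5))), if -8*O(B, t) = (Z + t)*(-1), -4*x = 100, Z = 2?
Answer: -12241/8 ≈ -1530.1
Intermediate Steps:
x = -25 (x = -¼*100 = -25)
O(B, t) = ¼ + t/8 (O(B, t) = -(2 + t)*(-1)/8 = -(-2 - t)/8 = ¼ + t/8)
62*x + (((11 - 5) + 13) + O(2, -(0 - 5))) = 62*(-25) + (((11 - 5) + 13) + (¼ + (-(0 - 5))/8)) = -1550 + ((6 + 13) + (¼ + (-1*(-5))/8)) = -1550 + (19 + (¼ + (⅛)*5)) = -1550 + (19 + (¼ + 5/8)) = -1550 + (19 + 7/8) = -1550 + 159/8 = -12241/8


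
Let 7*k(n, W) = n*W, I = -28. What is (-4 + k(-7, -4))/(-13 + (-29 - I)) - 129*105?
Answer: -13545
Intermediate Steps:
k(n, W) = W*n/7 (k(n, W) = (n*W)/7 = (W*n)/7 = W*n/7)
(-4 + k(-7, -4))/(-13 + (-29 - I)) - 129*105 = (-4 + (⅐)*(-4)*(-7))/(-13 + (-29 - 1*(-28))) - 129*105 = (-4 + 4)/(-13 + (-29 + 28)) - 13545 = 0/(-13 - 1) - 13545 = 0/(-14) - 13545 = 0*(-1/14) - 13545 = 0 - 13545 = -13545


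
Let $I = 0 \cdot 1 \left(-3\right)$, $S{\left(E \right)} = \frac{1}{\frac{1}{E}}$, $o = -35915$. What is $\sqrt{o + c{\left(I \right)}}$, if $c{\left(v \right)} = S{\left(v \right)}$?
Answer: $i \sqrt{35915} \approx 189.51 i$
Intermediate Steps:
$S{\left(E \right)} = E$
$I = 0$ ($I = 0 \left(-3\right) = 0$)
$c{\left(v \right)} = v$
$\sqrt{o + c{\left(I \right)}} = \sqrt{-35915 + 0} = \sqrt{-35915} = i \sqrt{35915}$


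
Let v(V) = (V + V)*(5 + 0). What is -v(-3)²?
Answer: -900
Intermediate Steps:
v(V) = 10*V (v(V) = (2*V)*5 = 10*V)
-v(-3)² = -(10*(-3))² = -1*(-30)² = -1*900 = -900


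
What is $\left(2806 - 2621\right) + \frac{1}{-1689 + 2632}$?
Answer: $\frac{174456}{943} \approx 185.0$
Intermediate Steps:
$\left(2806 - 2621\right) + \frac{1}{-1689 + 2632} = 185 + \frac{1}{943} = \frac{174456}{943}$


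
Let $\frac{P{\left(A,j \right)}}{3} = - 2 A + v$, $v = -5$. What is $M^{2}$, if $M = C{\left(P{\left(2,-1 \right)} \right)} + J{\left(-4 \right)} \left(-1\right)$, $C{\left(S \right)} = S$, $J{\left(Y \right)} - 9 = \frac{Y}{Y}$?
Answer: $1369$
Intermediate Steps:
$J{\left(Y \right)} = 10$ ($J{\left(Y \right)} = 9 + \frac{Y}{Y} = 9 + 1 = 10$)
$P{\left(A,j \right)} = -15 - 6 A$ ($P{\left(A,j \right)} = 3 \left(- 2 A - 5\right) = 3 \left(-5 - 2 A\right) = -15 - 6 A$)
$M = -37$ ($M = \left(-15 - 12\right) + 10 \left(-1\right) = \left(-15 - 12\right) - 10 = -27 - 10 = -37$)
$M^{2} = \left(-37\right)^{2} = 1369$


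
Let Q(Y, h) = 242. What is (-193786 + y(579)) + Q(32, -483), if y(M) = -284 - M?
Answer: -194407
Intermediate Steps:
(-193786 + y(579)) + Q(32, -483) = (-193786 + (-284 - 1*579)) + 242 = (-193786 + (-284 - 579)) + 242 = (-193786 - 863) + 242 = -194649 + 242 = -194407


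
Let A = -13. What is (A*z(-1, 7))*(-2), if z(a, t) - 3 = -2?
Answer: 26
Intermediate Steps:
z(a, t) = 1 (z(a, t) = 3 - 2 = 1)
(A*z(-1, 7))*(-2) = -13*1*(-2) = -13*(-2) = 26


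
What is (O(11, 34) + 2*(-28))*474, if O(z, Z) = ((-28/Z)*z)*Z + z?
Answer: -167322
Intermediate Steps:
O(z, Z) = -27*z (O(z, Z) = (-28*z/Z)*Z + z = -28*z + z = -27*z)
(O(11, 34) + 2*(-28))*474 = (-27*11 + 2*(-28))*474 = (-297 - 56)*474 = -353*474 = -167322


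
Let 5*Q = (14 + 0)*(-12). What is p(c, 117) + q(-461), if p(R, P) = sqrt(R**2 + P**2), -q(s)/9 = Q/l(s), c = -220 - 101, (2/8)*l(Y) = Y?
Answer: -378/2305 + 3*sqrt(12970) ≈ 341.49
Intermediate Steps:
l(Y) = 4*Y
c = -321
Q = -168/5 (Q = ((14 + 0)*(-12))/5 = (14*(-12))/5 = (1/5)*(-168) = -168/5 ≈ -33.600)
q(s) = 378/(5*s) (q(s) = -(-1512)/(5*(4*s)) = -(-1512)*1/(4*s)/5 = -(-378)/(5*s) = 378/(5*s))
p(R, P) = sqrt(P**2 + R**2)
p(c, 117) + q(-461) = sqrt(117**2 + (-321)**2) + (378/5)/(-461) = sqrt(13689 + 103041) + (378/5)*(-1/461) = sqrt(116730) - 378/2305 = 3*sqrt(12970) - 378/2305 = -378/2305 + 3*sqrt(12970)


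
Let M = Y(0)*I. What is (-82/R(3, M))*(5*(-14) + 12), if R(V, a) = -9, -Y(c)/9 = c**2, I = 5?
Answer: -4756/9 ≈ -528.44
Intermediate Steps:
Y(c) = -9*c**2
M = 0 (M = -9*0**2*5 = -9*0*5 = 0*5 = 0)
(-82/R(3, M))*(5*(-14) + 12) = (-82/(-9))*(5*(-14) + 12) = (-82*(-1/9))*(-70 + 12) = (82/9)*(-58) = -4756/9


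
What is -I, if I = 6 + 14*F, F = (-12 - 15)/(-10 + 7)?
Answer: -132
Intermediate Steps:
F = 9 (F = -27/(-3) = -27*(-⅓) = 9)
I = 132 (I = 6 + 14*9 = 6 + 126 = 132)
-I = -1*132 = -132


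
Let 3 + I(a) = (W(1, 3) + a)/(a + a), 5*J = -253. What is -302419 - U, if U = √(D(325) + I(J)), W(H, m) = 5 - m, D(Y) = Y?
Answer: -302419 - 5*√3302662/506 ≈ -3.0244e+5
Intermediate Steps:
J = -253/5 (J = (⅕)*(-253) = -253/5 ≈ -50.600)
I(a) = -3 + (2 + a)/(2*a) (I(a) = -3 + ((5 - 1*3) + a)/(a + a) = -3 + ((5 - 3) + a)/((2*a)) = -3 + (2 + a)*(1/(2*a)) = -3 + (2 + a)/(2*a))
U = 5*√3302662/506 (U = √(325 + (-5/2 + 1/(-253/5))) = √(325 + (-5/2 - 5/253)) = √(325 - 1275/506) = √(163175/506) = 5*√3302662/506 ≈ 17.958)
-302419 - U = -302419 - 5*√3302662/506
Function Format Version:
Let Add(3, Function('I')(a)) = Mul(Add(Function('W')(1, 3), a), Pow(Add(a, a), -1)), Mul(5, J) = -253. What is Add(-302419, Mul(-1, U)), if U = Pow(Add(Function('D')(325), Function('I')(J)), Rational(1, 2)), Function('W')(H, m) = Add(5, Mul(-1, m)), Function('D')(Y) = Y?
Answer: Add(-302419, Mul(Rational(-5, 506), Pow(3302662, Rational(1, 2)))) ≈ -3.0244e+5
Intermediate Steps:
J = Rational(-253, 5) (J = Mul(Rational(1, 5), -253) = Rational(-253, 5) ≈ -50.600)
Function('I')(a) = Add(-3, Mul(Rational(1, 2), Pow(a, -1), Add(2, a))) (Function('I')(a) = Add(-3, Mul(Add(Add(5, Mul(-1, 3)), a), Pow(Add(a, a), -1))) = Add(-3, Mul(Add(Add(5, -3), a), Pow(Mul(2, a), -1))) = Add(-3, Mul(Add(2, a), Mul(Rational(1, 2), Pow(a, -1)))) = Add(-3, Mul(Rational(1, 2), Pow(a, -1), Add(2, a))))
U = Mul(Rational(5, 506), Pow(3302662, Rational(1, 2))) (U = Pow(Add(325, Add(Rational(-5, 2), Pow(Rational(-253, 5), -1))), Rational(1, 2)) = Pow(Add(325, Add(Rational(-5, 2), Rational(-5, 253))), Rational(1, 2)) = Pow(Add(325, Rational(-1275, 506)), Rational(1, 2)) = Pow(Rational(163175, 506), Rational(1, 2)) = Mul(Rational(5, 506), Pow(3302662, Rational(1, 2))) ≈ 17.958)
Add(-302419, Mul(-1, U)) = Add(-302419, Mul(-1, Mul(Rational(5, 506), Pow(3302662, Rational(1, 2))))) = Add(-302419, Mul(Rational(-5, 506), Pow(3302662, Rational(1, 2))))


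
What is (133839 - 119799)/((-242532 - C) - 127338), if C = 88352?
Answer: -7020/229111 ≈ -0.030640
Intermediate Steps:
(133839 - 119799)/((-242532 - C) - 127338) = (133839 - 119799)/((-242532 - 1*88352) - 127338) = 14040/((-242532 - 88352) - 127338) = 14040/(-330884 - 127338) = 14040/(-458222) = 14040*(-1/458222) = -7020/229111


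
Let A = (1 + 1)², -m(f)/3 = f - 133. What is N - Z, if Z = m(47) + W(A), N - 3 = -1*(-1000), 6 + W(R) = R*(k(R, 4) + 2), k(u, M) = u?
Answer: 727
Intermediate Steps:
m(f) = 399 - 3*f (m(f) = -3*(f - 133) = -3*(-133 + f) = 399 - 3*f)
A = 4 (A = 2² = 4)
W(R) = -6 + R*(2 + R) (W(R) = -6 + R*(R + 2) = -6 + R*(2 + R))
N = 1003 (N = 3 - 1*(-1000) = 3 + 1000 = 1003)
Z = 276 (Z = (399 - 3*47) + (-6 + 4² + 2*4) = (399 - 141) + (-6 + 16 + 8) = 258 + 18 = 276)
N - Z = 1003 - 1*276 = 1003 - 276 = 727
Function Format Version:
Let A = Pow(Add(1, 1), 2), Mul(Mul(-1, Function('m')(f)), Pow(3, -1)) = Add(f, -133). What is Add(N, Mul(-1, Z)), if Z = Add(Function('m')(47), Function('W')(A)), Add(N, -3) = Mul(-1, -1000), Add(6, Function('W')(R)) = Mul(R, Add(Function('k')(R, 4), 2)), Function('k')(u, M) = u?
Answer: 727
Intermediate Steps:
Function('m')(f) = Add(399, Mul(-3, f)) (Function('m')(f) = Mul(-3, Add(f, -133)) = Mul(-3, Add(-133, f)) = Add(399, Mul(-3, f)))
A = 4 (A = Pow(2, 2) = 4)
Function('W')(R) = Add(-6, Mul(R, Add(2, R))) (Function('W')(R) = Add(-6, Mul(R, Add(R, 2))) = Add(-6, Mul(R, Add(2, R))))
N = 1003 (N = Add(3, Mul(-1, -1000)) = Add(3, 1000) = 1003)
Z = 276 (Z = Add(Add(399, Mul(-3, 47)), Add(-6, Pow(4, 2), Mul(2, 4))) = Add(Add(399, -141), Add(-6, 16, 8)) = Add(258, 18) = 276)
Add(N, Mul(-1, Z)) = Add(1003, Mul(-1, 276)) = Add(1003, -276) = 727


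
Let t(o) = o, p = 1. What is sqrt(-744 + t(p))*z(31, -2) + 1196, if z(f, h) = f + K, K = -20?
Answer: 1196 + 11*I*sqrt(743) ≈ 1196.0 + 299.84*I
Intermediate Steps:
z(f, h) = -20 + f (z(f, h) = f - 20 = -20 + f)
sqrt(-744 + t(p))*z(31, -2) + 1196 = sqrt(-744 + 1)*(-20 + 31) + 1196 = sqrt(-743)*11 + 1196 = (I*sqrt(743))*11 + 1196 = 11*I*sqrt(743) + 1196 = 1196 + 11*I*sqrt(743)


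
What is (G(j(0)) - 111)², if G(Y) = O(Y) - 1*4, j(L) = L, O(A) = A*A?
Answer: 13225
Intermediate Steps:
O(A) = A²
G(Y) = -4 + Y² (G(Y) = Y² - 1*4 = Y² - 4 = -4 + Y²)
(G(j(0)) - 111)² = ((-4 + 0²) - 111)² = ((-4 + 0) - 111)² = (-4 - 111)² = (-115)² = 13225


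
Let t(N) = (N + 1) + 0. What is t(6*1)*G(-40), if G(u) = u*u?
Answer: 11200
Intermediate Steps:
t(N) = 1 + N (t(N) = (1 + N) + 0 = 1 + N)
G(u) = u²
t(6*1)*G(-40) = (1 + 6*1)*(-40)² = (1 + 6)*1600 = 7*1600 = 11200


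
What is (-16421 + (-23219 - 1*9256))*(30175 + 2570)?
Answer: -1601099520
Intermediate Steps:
(-16421 + (-23219 - 1*9256))*(30175 + 2570) = (-16421 + (-23219 - 9256))*32745 = (-16421 - 32475)*32745 = -48896*32745 = -1601099520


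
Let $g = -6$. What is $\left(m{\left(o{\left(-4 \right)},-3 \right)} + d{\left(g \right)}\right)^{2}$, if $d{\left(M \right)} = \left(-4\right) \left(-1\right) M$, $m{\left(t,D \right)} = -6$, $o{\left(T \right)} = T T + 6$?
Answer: $900$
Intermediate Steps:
$o{\left(T \right)} = 6 + T^{2}$ ($o{\left(T \right)} = T^{2} + 6 = 6 + T^{2}$)
$d{\left(M \right)} = 4 M$
$\left(m{\left(o{\left(-4 \right)},-3 \right)} + d{\left(g \right)}\right)^{2} = \left(-6 + 4 \left(-6\right)\right)^{2} = \left(-6 - 24\right)^{2} = \left(-30\right)^{2} = 900$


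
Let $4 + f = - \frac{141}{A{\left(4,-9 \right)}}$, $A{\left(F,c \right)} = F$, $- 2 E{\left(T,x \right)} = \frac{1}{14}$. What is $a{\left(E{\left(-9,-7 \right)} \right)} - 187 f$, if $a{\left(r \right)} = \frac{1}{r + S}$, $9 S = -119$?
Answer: $\frac{98087411}{13364} \approx 7339.7$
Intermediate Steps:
$S = - \frac{119}{9}$ ($S = \frac{1}{9} \left(-119\right) = - \frac{119}{9} \approx -13.222$)
$E{\left(T,x \right)} = - \frac{1}{28}$ ($E{\left(T,x \right)} = - \frac{1}{2 \cdot 14} = \left(- \frac{1}{2}\right) \frac{1}{14} = - \frac{1}{28}$)
$f = - \frac{157}{4}$ ($f = -4 - \frac{141}{4} = - \frac{157}{4} \approx -39.25$)
$a{\left(r \right)} = \frac{1}{- \frac{119}{9} + r}$ ($a{\left(r \right)} = \frac{1}{r - \frac{119}{9}} = \frac{1}{- \frac{119}{9} + r}$)
$a{\left(E{\left(-9,-7 \right)} \right)} - 187 f = \frac{9}{-119 + 9 \left(- \frac{1}{28}\right)} - - \frac{29359}{4} = \frac{9}{-119 - \frac{9}{28}} + \frac{29359}{4} = \frac{9}{- \frac{3341}{28}} + \frac{29359}{4} = 9 \left(- \frac{28}{3341}\right) + \frac{29359}{4} = - \frac{252}{3341} + \frac{29359}{4} = \frac{98087411}{13364}$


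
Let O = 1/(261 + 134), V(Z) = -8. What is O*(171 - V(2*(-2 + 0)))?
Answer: 179/395 ≈ 0.45316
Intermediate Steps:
O = 1/395 ≈ 0.0025316
O*(171 - V(2*(-2 + 0))) = (171 - 1*(-8))/395 = (171 + 8)/395 = (1/395)*179 = 179/395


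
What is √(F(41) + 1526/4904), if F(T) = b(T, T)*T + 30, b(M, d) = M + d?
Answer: √5098901511/1226 ≈ 58.244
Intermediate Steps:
F(T) = 30 + 2*T² (F(T) = (T + T)*T + 30 = (2*T)*T + 30 = 2*T² + 30 = 30 + 2*T²)
√(F(41) + 1526/4904) = √((30 + 2*41²) + 1526/4904) = √((30 + 2*1681) + 1526*(1/4904)) = √((30 + 3362) + 763/2452) = √(3392 + 763/2452) = √(8317947/2452) = √5098901511/1226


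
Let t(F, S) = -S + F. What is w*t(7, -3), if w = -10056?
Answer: -100560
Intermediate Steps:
t(F, S) = F - S
w*t(7, -3) = -10056*(7 - 1*(-3)) = -10056*(7 + 3) = -10056*10 = -100560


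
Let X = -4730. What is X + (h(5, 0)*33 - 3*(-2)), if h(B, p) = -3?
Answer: -4823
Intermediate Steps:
X + (h(5, 0)*33 - 3*(-2)) = -4730 + (-3*33 - 3*(-2)) = -4730 + (-99 + 6) = -4730 - 93 = -4823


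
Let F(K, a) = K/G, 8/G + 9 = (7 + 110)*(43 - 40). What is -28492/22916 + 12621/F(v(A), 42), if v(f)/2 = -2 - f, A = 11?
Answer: -3145997/249717 ≈ -12.598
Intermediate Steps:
v(f) = -4 - 2*f (v(f) = 2*(-2 - f) = -4 - 2*f)
G = 4/171 (G = 8/(-9 + (7 + 110)*(43 - 40)) = 8/(-9 + 117*3) = 8/(-9 + 351) = 8/342 = 8*(1/342) = 4/171 ≈ 0.023392)
F(K, a) = 171*K/4 (F(K, a) = K/(4/171) = K*(171/4) = 171*K/4)
-28492/22916 + 12621/F(v(A), 42) = -28492/22916 + 12621/((171*(-4 - 2*11)/4)) = -28492*1/22916 + 12621/((171*(-4 - 22)/4)) = -419/337 + 12621/(((171/4)*(-26))) = -419/337 + 12621/(-2223/2) = -419/337 + 12621*(-2/2223) = -419/337 - 8414/741 = -3145997/249717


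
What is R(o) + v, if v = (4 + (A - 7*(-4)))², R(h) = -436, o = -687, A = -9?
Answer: 93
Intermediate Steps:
v = 529 (v = (4 + (-9 - 7*(-4)))² = (4 + (-9 + 28))² = (4 + 19)² = 23² = 529)
R(o) + v = -436 + 529 = 93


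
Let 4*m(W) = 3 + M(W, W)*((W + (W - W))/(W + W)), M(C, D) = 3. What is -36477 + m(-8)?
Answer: -291807/8 ≈ -36476.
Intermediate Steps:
m(W) = 9/8 (m(W) = (3 + 3*((W + (W - W))/(W + W)))/4 = (3 + 3*((W + 0)/((2*W))))/4 = (3 + 3*(W*(1/(2*W))))/4 = (3 + 3*(½))/4 = (3 + 3/2)/4 = (¼)*(9/2) = 9/8)
-36477 + m(-8) = -36477 + 9/8 = -291807/8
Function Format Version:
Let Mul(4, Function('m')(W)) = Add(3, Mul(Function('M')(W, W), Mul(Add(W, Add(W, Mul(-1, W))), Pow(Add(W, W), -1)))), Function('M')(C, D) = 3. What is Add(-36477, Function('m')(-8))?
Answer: Rational(-291807, 8) ≈ -36476.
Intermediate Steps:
Function('m')(W) = Rational(9, 8) (Function('m')(W) = Mul(Rational(1, 4), Add(3, Mul(3, Mul(Add(W, Add(W, Mul(-1, W))), Pow(Add(W, W), -1))))) = Mul(Rational(1, 4), Add(3, Mul(3, Mul(Add(W, 0), Pow(Mul(2, W), -1))))) = Mul(Rational(1, 4), Add(3, Mul(3, Mul(W, Mul(Rational(1, 2), Pow(W, -1)))))) = Mul(Rational(1, 4), Add(3, Mul(3, Rational(1, 2)))) = Mul(Rational(1, 4), Add(3, Rational(3, 2))) = Mul(Rational(1, 4), Rational(9, 2)) = Rational(9, 8))
Add(-36477, Function('m')(-8)) = Add(-36477, Rational(9, 8)) = Rational(-291807, 8)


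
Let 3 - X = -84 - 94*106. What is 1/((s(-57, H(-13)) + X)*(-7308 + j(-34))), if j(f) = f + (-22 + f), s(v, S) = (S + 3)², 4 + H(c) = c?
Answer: -1/75807306 ≈ -1.3191e-8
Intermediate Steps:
H(c) = -4 + c
s(v, S) = (3 + S)²
X = 10051 (X = 3 - (-84 - 94*106) = 3 - (-84 - 9964) = 3 - 1*(-10048) = 3 + 10048 = 10051)
j(f) = -22 + 2*f
1/((s(-57, H(-13)) + X)*(-7308 + j(-34))) = 1/(((3 + (-4 - 13))² + 10051)*(-7308 + (-22 + 2*(-34)))) = 1/(((3 - 17)² + 10051)*(-7308 + (-22 - 68))) = 1/(((-14)² + 10051)*(-7308 - 90)) = 1/((196 + 10051)*(-7398)) = 1/(10247*(-7398)) = 1/(-75807306) = -1/75807306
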